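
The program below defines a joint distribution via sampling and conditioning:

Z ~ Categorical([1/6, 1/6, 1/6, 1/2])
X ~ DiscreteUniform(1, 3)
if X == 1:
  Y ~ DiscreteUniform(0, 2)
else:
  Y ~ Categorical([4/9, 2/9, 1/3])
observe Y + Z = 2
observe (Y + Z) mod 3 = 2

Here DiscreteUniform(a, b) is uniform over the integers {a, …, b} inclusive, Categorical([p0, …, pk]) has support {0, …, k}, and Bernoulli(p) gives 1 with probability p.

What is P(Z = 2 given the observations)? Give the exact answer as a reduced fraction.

P(Z = 2 | obs) = 11/27

Enumerate traces; 9 have nonzero weight after conditioning:
  (Z=0, X=1, Y=2) weight 1/54
  (Z=0, X=2, Y=2) weight 1/54
  (Z=0, X=3, Y=2) weight 1/54
  (Z=1, X=1, Y=1) weight 1/54
  (Z=1, X=2, Y=1) weight 1/81
  (Z=1, X=3, Y=1) weight 1/81
  (Z=2, X=1, Y=0) weight 1/54
  (Z=2, X=2, Y=0) weight 2/81
  … 1 more
Group by Z:
  weight(Z=0) = 1/18
  weight(Z=1) = 7/162
  weight(Z=2) = 11/162
Total weight = 1/18 + 7/162 + 11/162 = 1/6
P(Z=0 | obs) = 1/18 / 1/6 = 1/3
P(Z=1 | obs) = 7/162 / 1/6 = 7/27
P(Z=2 | obs) = 11/162 / 1/6 = 11/27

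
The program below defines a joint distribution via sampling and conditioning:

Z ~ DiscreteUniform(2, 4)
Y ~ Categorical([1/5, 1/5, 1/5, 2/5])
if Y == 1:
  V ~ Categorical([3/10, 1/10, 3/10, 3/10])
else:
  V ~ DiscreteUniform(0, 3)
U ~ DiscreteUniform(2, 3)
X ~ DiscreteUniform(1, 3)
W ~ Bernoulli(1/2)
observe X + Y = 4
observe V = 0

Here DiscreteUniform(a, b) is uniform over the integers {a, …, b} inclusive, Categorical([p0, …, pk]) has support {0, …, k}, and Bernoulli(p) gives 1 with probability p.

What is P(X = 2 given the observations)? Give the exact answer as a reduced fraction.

Enumerate traces; 36 have nonzero weight after conditioning:
  (Z=2, Y=1, V=0, U=2, X=3, W=0) weight 1/600
  (Z=2, Y=1, V=0, U=2, X=3, W=1) weight 1/600
  (Z=2, Y=1, V=0, U=3, X=3, W=0) weight 1/600
  (Z=2, Y=1, V=0, U=3, X=3, W=1) weight 1/600
  (Z=2, Y=2, V=0, U=2, X=2, W=0) weight 1/720
  (Z=2, Y=2, V=0, U=2, X=2, W=1) weight 1/720
  (Z=2, Y=2, V=0, U=3, X=2, W=0) weight 1/720
  (Z=2, Y=2, V=0, U=3, X=2, W=1) weight 1/720
  (Z=2, Y=3, V=0, U=2, X=1, W=0) weight 1/360
  … 27 more
Group by X:
  weight(X=1) = 1/30
  weight(X=2) = 1/60
  weight(X=3) = 1/50
Total weight = 1/30 + 1/60 + 1/50 = 7/100
P(X=1 | obs) = 1/30 / 7/100 = 10/21
P(X=2 | obs) = 1/60 / 7/100 = 5/21
P(X=3 | obs) = 1/50 / 7/100 = 2/7

P(X = 2 | obs) = 5/21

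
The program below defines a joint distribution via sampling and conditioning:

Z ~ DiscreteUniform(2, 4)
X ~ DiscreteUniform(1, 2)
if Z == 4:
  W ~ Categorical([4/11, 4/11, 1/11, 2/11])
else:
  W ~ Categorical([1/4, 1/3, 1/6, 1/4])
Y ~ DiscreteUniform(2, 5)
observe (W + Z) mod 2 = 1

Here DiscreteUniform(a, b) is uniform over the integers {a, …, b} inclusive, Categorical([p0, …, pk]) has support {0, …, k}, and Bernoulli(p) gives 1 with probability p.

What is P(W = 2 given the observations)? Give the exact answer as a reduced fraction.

Enumerate traces; 48 have nonzero weight after conditioning:
  (Z=2, X=1, W=1, Y=2) weight 1/72
  (Z=2, X=1, W=1, Y=3) weight 1/72
  (Z=2, X=1, W=1, Y=4) weight 1/72
  (Z=2, X=1, W=1, Y=5) weight 1/72
  (Z=2, X=1, W=3, Y=2) weight 1/96
  (Z=2, X=1, W=3, Y=3) weight 1/96
  (Z=2, X=1, W=3, Y=4) weight 1/96
  (Z=2, X=1, W=3, Y=5) weight 1/96
  (Z=3, X=1, W=0, Y=2) weight 1/96
  (Z=3, X=1, W=2, Y=2) weight 1/144
  … 38 more
Group by W:
  weight(W=0) = 1/12
  weight(W=1) = 23/99
  weight(W=2) = 1/18
  weight(W=3) = 19/132
Total weight = 1/12 + 23/99 + 1/18 + 19/132 = 17/33
P(W=0 | obs) = 1/12 / 17/33 = 11/68
P(W=1 | obs) = 23/99 / 17/33 = 23/51
P(W=2 | obs) = 1/18 / 17/33 = 11/102
P(W=3 | obs) = 19/132 / 17/33 = 19/68

P(W = 2 | obs) = 11/102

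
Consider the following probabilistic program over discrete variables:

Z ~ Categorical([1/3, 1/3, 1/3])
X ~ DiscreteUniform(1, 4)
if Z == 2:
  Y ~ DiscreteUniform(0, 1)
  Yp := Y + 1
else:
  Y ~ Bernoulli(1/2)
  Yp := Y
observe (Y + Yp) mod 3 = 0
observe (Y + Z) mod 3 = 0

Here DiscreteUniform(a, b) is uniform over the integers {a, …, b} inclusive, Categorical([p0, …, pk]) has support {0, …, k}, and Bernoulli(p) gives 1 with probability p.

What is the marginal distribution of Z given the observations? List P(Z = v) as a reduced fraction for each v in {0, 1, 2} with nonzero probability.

Enumerate traces; 8 have nonzero weight after conditioning:
  (Z=0, X=1, Y=0) weight 1/24
  (Z=0, X=2, Y=0) weight 1/24
  (Z=0, X=3, Y=0) weight 1/24
  (Z=0, X=4, Y=0) weight 1/24
  (Z=2, X=1, Y=1) weight 1/24
  (Z=2, X=2, Y=1) weight 1/24
  (Z=2, X=3, Y=1) weight 1/24
  (Z=2, X=4, Y=1) weight 1/24
Group by Z:
  weight(Z=0) = 1/6
  weight(Z=2) = 1/6
Total weight = 1/6 + 1/6 = 1/3
P(Z=0 | obs) = 1/6 / 1/3 = 1/2
P(Z=2 | obs) = 1/6 / 1/3 = 1/2

P(Z=0) = 1/2, P(Z=2) = 1/2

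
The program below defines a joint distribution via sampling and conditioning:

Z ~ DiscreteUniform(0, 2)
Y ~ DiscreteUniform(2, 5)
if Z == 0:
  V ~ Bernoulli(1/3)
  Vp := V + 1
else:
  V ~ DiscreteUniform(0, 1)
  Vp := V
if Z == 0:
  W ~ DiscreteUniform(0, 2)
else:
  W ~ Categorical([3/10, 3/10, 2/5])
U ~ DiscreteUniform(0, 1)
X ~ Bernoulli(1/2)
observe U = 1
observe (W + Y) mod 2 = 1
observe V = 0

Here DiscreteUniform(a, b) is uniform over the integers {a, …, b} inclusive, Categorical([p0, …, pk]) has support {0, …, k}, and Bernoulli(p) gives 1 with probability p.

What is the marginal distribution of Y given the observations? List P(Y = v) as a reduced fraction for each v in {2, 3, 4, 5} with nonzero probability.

Enumerate traces; 36 have nonzero weight after conditioning:
  (Z=0, Y=2, V=0, W=1, U=1, X=0) weight 1/216
  (Z=0, Y=2, V=0, W=1, U=1, X=1) weight 1/216
  (Z=0, Y=3, V=0, W=0, U=1, X=0) weight 1/216
  (Z=0, Y=3, V=0, W=0, U=1, X=1) weight 1/216
  (Z=0, Y=3, V=0, W=2, U=1, X=0) weight 1/216
  (Z=0, Y=3, V=0, W=2, U=1, X=1) weight 1/216
  (Z=0, Y=4, V=0, W=1, U=1, X=0) weight 1/216
  (Z=0, Y=4, V=0, W=1, U=1, X=1) weight 1/216
  (Z=0, Y=5, V=0, W=0, U=1, X=0) weight 1/216
  … 27 more
Group by Y:
  weight(Y=2) = 47/2160
  weight(Y=3) = 103/2160
  weight(Y=4) = 47/2160
  weight(Y=5) = 103/2160
Total weight = 47/2160 + 103/2160 + 47/2160 + 103/2160 = 5/36
P(Y=2 | obs) = 47/2160 / 5/36 = 47/300
P(Y=3 | obs) = 103/2160 / 5/36 = 103/300
P(Y=4 | obs) = 47/2160 / 5/36 = 47/300
P(Y=5 | obs) = 103/2160 / 5/36 = 103/300

P(Y=2) = 47/300, P(Y=3) = 103/300, P(Y=4) = 47/300, P(Y=5) = 103/300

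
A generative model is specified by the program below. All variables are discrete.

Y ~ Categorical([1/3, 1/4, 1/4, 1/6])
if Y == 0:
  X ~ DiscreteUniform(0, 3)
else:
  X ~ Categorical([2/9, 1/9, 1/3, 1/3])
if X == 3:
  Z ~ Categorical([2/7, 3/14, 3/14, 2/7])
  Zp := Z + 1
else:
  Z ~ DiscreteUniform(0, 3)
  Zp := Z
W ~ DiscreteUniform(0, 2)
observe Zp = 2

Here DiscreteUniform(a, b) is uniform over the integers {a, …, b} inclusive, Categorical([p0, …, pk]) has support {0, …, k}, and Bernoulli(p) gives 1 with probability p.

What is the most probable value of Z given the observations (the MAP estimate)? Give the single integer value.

argmax_v P(Z = v | obs) = 2

Enumerate traces; 48 have nonzero weight after conditioning:
  (Y=0, X=0, Z=2, W=0) weight 1/144
  (Y=0, X=0, Z=2, W=1) weight 1/144
  (Y=0, X=0, Z=2, W=2) weight 1/144
  (Y=0, X=1, Z=2, W=0) weight 1/144
  (Y=0, X=1, Z=2, W=1) weight 1/144
  (Y=0, X=1, Z=2, W=2) weight 1/144
  (Y=0, X=2, Z=2, W=0) weight 1/144
  (Y=0, X=2, Z=2, W=1) weight 1/144
  (Y=0, X=3, Z=1, W=0) weight 1/168
  … 39 more
Group by Z:
  weight(Z=1) = 11/168
  weight(Z=2) = 25/144
Total weight = 11/168 + 25/144 = 241/1008
P(Z=1 | obs) = 11/168 / 241/1008 = 66/241
P(Z=2 | obs) = 25/144 / 241/1008 = 175/241
argmax = 2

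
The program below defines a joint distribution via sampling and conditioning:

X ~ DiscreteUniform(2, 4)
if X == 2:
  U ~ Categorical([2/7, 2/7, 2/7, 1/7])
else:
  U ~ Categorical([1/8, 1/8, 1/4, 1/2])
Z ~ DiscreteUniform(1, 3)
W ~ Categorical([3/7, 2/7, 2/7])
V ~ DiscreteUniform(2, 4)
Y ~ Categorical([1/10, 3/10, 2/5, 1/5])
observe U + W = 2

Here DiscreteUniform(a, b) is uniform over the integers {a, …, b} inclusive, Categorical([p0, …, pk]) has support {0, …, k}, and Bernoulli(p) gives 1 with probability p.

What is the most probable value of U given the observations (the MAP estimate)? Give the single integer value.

argmax_v P(U = v | obs) = 2

Enumerate traces; 324 have nonzero weight after conditioning:
  (X=2, U=0, Z=1, W=2, V=2, Y=0) weight 2/6615
  (X=2, U=0, Z=1, W=2, V=2, Y=1) weight 2/2205
  (X=2, U=0, Z=1, W=2, V=2, Y=2) weight 8/6615
  (X=2, U=0, Z=1, W=2, V=2, Y=3) weight 4/6615
  (X=2, U=0, Z=1, W=2, V=3, Y=0) weight 2/6615
  (X=2, U=0, Z=1, W=2, V=3, Y=1) weight 2/2205
  (X=2, U=0, Z=1, W=2, V=3, Y=2) weight 8/6615
  (X=2, U=0, Z=1, W=2, V=3, Y=3) weight 4/6615
  (X=2, U=1, Z=1, W=1, V=2, Y=0) weight 2/6615
  (X=2, U=2, Z=1, W=0, V=2, Y=0) weight 1/2205
  … 314 more
Group by U:
  weight(U=0) = 5/98
  weight(U=1) = 5/98
  weight(U=2) = 11/98
Total weight = 5/98 + 5/98 + 11/98 = 3/14
P(U=0 | obs) = 5/98 / 3/14 = 5/21
P(U=1 | obs) = 5/98 / 3/14 = 5/21
P(U=2 | obs) = 11/98 / 3/14 = 11/21
argmax = 2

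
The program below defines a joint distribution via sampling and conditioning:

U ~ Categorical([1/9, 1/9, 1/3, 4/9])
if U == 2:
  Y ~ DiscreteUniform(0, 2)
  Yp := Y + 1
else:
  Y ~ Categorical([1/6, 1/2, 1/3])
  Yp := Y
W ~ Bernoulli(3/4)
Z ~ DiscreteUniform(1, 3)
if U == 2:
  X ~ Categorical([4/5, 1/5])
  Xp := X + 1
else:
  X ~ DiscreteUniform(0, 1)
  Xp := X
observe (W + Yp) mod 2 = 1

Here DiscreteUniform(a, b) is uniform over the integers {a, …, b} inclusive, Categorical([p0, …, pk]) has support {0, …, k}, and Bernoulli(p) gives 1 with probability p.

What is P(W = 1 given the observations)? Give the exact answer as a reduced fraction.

Enumerate traces; 72 have nonzero weight after conditioning:
  (U=0, Y=0, W=1, Z=1, X=0) weight 1/432
  (U=0, Y=0, W=1, Z=1, X=1) weight 1/432
  (U=0, Y=0, W=1, Z=2, X=0) weight 1/432
  (U=0, Y=0, W=1, Z=2, X=1) weight 1/432
  (U=0, Y=0, W=1, Z=3, X=0) weight 1/432
  (U=0, Y=0, W=1, Z=3, X=1) weight 1/432
  (U=0, Y=1, W=0, Z=1, X=0) weight 1/432
  (U=0, Y=1, W=0, Z=1, X=1) weight 1/432
  … 64 more
Group by W:
  weight(W=0) = 5/36
  weight(W=1) = 1/3
Total weight = 5/36 + 1/3 = 17/36
P(W=0 | obs) = 5/36 / 17/36 = 5/17
P(W=1 | obs) = 1/3 / 17/36 = 12/17

P(W = 1 | obs) = 12/17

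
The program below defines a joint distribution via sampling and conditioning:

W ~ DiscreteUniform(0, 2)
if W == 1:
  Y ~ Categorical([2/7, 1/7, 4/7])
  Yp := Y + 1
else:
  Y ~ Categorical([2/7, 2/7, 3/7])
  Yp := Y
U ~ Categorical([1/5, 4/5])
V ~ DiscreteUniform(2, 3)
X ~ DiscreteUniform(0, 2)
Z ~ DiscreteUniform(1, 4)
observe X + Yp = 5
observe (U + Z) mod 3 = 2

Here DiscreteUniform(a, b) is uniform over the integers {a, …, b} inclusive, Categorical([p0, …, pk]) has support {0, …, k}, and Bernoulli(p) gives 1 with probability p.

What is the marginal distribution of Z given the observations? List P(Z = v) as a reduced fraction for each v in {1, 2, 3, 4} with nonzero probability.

Enumerate traces; 6 have nonzero weight after conditioning:
  (W=1, Y=2, U=0, V=2, X=2, Z=2) weight 1/630
  (W=1, Y=2, U=0, V=3, X=2, Z=2) weight 1/630
  (W=1, Y=2, U=1, V=2, X=2, Z=1) weight 2/315
  (W=1, Y=2, U=1, V=2, X=2, Z=4) weight 2/315
  (W=1, Y=2, U=1, V=3, X=2, Z=1) weight 2/315
  (W=1, Y=2, U=1, V=3, X=2, Z=4) weight 2/315
Group by Z:
  weight(Z=1) = 4/315
  weight(Z=2) = 1/315
  weight(Z=4) = 4/315
Total weight = 4/315 + 1/315 + 4/315 = 1/35
P(Z=1 | obs) = 4/315 / 1/35 = 4/9
P(Z=2 | obs) = 1/315 / 1/35 = 1/9
P(Z=4 | obs) = 4/315 / 1/35 = 4/9

P(Z=1) = 4/9, P(Z=2) = 1/9, P(Z=4) = 4/9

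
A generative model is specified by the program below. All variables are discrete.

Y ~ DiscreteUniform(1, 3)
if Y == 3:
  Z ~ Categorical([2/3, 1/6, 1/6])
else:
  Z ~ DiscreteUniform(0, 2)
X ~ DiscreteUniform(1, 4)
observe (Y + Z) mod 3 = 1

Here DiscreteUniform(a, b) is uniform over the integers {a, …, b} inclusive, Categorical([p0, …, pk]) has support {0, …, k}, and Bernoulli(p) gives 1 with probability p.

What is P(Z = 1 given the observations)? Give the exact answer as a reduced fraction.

Enumerate traces; 12 have nonzero weight after conditioning:
  (Y=1, Z=0, X=1) weight 1/36
  (Y=1, Z=0, X=2) weight 1/36
  (Y=1, Z=0, X=3) weight 1/36
  (Y=1, Z=0, X=4) weight 1/36
  (Y=2, Z=2, X=1) weight 1/36
  (Y=2, Z=2, X=2) weight 1/36
  (Y=2, Z=2, X=3) weight 1/36
  (Y=2, Z=2, X=4) weight 1/36
  (Y=3, Z=1, X=1) weight 1/72
  … 3 more
Group by Z:
  weight(Z=0) = 1/9
  weight(Z=1) = 1/18
  weight(Z=2) = 1/9
Total weight = 1/9 + 1/18 + 1/9 = 5/18
P(Z=0 | obs) = 1/9 / 5/18 = 2/5
P(Z=1 | obs) = 1/18 / 5/18 = 1/5
P(Z=2 | obs) = 1/9 / 5/18 = 2/5

P(Z = 1 | obs) = 1/5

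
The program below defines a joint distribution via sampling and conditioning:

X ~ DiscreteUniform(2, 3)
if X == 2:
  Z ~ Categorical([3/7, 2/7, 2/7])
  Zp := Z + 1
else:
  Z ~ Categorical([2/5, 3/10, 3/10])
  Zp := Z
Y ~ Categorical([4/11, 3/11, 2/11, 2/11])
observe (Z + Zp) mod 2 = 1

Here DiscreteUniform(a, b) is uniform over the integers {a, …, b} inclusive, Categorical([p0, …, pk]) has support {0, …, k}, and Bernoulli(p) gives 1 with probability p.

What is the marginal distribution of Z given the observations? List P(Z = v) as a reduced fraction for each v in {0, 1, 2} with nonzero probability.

P(Z=0) = 3/7, P(Z=1) = 2/7, P(Z=2) = 2/7

Enumerate traces; 12 have nonzero weight after conditioning:
  (X=2, Z=0, Y=0) weight 6/77
  (X=2, Z=0, Y=1) weight 9/154
  (X=2, Z=0, Y=2) weight 3/77
  (X=2, Z=0, Y=3) weight 3/77
  (X=2, Z=1, Y=0) weight 4/77
  (X=2, Z=1, Y=1) weight 3/77
  (X=2, Z=1, Y=2) weight 2/77
  (X=2, Z=1, Y=3) weight 2/77
  (X=2, Z=2, Y=0) weight 4/77
  … 3 more
Group by Z:
  weight(Z=0) = 3/14
  weight(Z=1) = 1/7
  weight(Z=2) = 1/7
Total weight = 3/14 + 1/7 + 1/7 = 1/2
P(Z=0 | obs) = 3/14 / 1/2 = 3/7
P(Z=1 | obs) = 1/7 / 1/2 = 2/7
P(Z=2 | obs) = 1/7 / 1/2 = 2/7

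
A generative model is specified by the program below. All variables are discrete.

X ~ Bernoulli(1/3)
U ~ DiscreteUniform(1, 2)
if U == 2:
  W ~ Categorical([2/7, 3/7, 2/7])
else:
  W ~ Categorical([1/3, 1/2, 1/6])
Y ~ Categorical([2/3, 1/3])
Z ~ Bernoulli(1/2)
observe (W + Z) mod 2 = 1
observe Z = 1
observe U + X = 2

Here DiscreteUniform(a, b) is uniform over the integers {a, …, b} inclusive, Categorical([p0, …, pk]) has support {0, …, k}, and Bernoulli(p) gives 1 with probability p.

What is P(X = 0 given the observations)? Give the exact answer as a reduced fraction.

Enumerate traces; 8 have nonzero weight after conditioning:
  (X=0, U=2, W=0, Y=0, Z=1) weight 2/63
  (X=0, U=2, W=0, Y=1, Z=1) weight 1/63
  (X=0, U=2, W=2, Y=0, Z=1) weight 2/63
  (X=0, U=2, W=2, Y=1, Z=1) weight 1/63
  (X=1, U=1, W=0, Y=0, Z=1) weight 1/54
  (X=1, U=1, W=0, Y=1, Z=1) weight 1/108
  (X=1, U=1, W=2, Y=0, Z=1) weight 1/108
  (X=1, U=1, W=2, Y=1, Z=1) weight 1/216
Group by X:
  weight(X=0) = 2/21
  weight(X=1) = 1/24
Total weight = 2/21 + 1/24 = 23/168
P(X=0 | obs) = 2/21 / 23/168 = 16/23
P(X=1 | obs) = 1/24 / 23/168 = 7/23

P(X = 0 | obs) = 16/23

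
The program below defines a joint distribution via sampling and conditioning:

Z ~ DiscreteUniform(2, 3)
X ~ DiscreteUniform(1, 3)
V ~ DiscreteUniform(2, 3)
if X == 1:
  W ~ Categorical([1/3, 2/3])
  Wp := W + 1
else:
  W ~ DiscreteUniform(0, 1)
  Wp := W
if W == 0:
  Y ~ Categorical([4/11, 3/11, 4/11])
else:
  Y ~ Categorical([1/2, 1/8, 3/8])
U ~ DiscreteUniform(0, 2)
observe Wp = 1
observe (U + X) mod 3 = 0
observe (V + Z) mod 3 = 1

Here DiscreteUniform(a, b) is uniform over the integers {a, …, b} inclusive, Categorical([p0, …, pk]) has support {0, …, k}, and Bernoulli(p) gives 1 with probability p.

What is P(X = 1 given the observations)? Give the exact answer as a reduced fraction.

Enumerate traces; 9 have nonzero weight after conditioning:
  (Z=2, X=1, V=2, W=0, Y=0, U=2) weight 1/297
  (Z=2, X=1, V=2, W=0, Y=1, U=2) weight 1/396
  (Z=2, X=1, V=2, W=0, Y=2, U=2) weight 1/297
  (Z=2, X=2, V=2, W=1, Y=0, U=1) weight 1/144
  (Z=2, X=2, V=2, W=1, Y=1, U=1) weight 1/576
  (Z=2, X=2, V=2, W=1, Y=2, U=1) weight 1/192
  (Z=2, X=3, V=2, W=1, Y=0, U=0) weight 1/144
  (Z=2, X=3, V=2, W=1, Y=1, U=0) weight 1/576
  … 1 more
Group by X:
  weight(X=1) = 1/108
  weight(X=2) = 1/72
  weight(X=3) = 1/72
Total weight = 1/108 + 1/72 + 1/72 = 1/27
P(X=1 | obs) = 1/108 / 1/27 = 1/4
P(X=2 | obs) = 1/72 / 1/27 = 3/8
P(X=3 | obs) = 1/72 / 1/27 = 3/8

P(X = 1 | obs) = 1/4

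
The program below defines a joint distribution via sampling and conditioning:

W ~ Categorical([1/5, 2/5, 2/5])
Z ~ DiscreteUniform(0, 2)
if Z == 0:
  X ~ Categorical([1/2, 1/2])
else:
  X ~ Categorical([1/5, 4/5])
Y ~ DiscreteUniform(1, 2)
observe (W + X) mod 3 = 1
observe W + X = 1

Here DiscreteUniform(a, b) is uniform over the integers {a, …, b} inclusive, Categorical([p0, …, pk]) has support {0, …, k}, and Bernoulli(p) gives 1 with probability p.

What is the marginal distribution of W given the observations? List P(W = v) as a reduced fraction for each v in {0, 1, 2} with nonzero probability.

P(W=0) = 7/13, P(W=1) = 6/13

Enumerate traces; 12 have nonzero weight after conditioning:
  (W=0, Z=0, X=1, Y=1) weight 1/60
  (W=0, Z=0, X=1, Y=2) weight 1/60
  (W=0, Z=1, X=1, Y=1) weight 2/75
  (W=0, Z=1, X=1, Y=2) weight 2/75
  (W=0, Z=2, X=1, Y=1) weight 2/75
  (W=0, Z=2, X=1, Y=2) weight 2/75
  (W=1, Z=0, X=0, Y=1) weight 1/30
  (W=1, Z=0, X=0, Y=2) weight 1/30
  … 4 more
Group by W:
  weight(W=0) = 7/50
  weight(W=1) = 3/25
Total weight = 7/50 + 3/25 = 13/50
P(W=0 | obs) = 7/50 / 13/50 = 7/13
P(W=1 | obs) = 3/25 / 13/50 = 6/13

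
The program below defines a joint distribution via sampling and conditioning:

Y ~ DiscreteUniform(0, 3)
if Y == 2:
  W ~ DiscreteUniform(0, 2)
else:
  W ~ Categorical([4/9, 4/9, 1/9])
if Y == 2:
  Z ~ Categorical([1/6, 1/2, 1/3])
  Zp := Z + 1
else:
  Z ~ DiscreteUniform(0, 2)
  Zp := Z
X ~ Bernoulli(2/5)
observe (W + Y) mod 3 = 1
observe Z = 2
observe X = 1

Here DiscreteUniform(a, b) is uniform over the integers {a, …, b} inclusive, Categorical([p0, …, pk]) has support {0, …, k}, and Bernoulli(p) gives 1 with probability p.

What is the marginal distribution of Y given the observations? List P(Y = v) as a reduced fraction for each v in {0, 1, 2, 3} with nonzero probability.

Enumerate traces; 4 have nonzero weight after conditioning:
  (Y=0, W=1, Z=2, X=1) weight 2/135
  (Y=1, W=0, Z=2, X=1) weight 2/135
  (Y=2, W=2, Z=2, X=1) weight 1/90
  (Y=3, W=1, Z=2, X=1) weight 2/135
Group by Y:
  weight(Y=0) = 2/135
  weight(Y=1) = 2/135
  weight(Y=2) = 1/90
  weight(Y=3) = 2/135
Total weight = 2/135 + 2/135 + 1/90 + 2/135 = 1/18
P(Y=0 | obs) = 2/135 / 1/18 = 4/15
P(Y=1 | obs) = 2/135 / 1/18 = 4/15
P(Y=2 | obs) = 1/90 / 1/18 = 1/5
P(Y=3 | obs) = 2/135 / 1/18 = 4/15

P(Y=0) = 4/15, P(Y=1) = 4/15, P(Y=2) = 1/5, P(Y=3) = 4/15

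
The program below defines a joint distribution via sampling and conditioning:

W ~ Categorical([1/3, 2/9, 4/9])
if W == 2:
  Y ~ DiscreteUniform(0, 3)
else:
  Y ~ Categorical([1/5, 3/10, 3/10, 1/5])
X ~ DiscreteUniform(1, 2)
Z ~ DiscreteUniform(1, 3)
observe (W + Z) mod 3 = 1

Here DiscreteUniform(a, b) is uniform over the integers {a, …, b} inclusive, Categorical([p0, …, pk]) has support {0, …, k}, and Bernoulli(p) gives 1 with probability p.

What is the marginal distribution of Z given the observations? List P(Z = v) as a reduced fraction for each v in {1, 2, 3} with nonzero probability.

Enumerate traces; 24 have nonzero weight after conditioning:
  (W=0, Y=0, X=1, Z=1) weight 1/90
  (W=0, Y=0, X=2, Z=1) weight 1/90
  (W=0, Y=1, X=1, Z=1) weight 1/60
  (W=0, Y=1, X=2, Z=1) weight 1/60
  (W=0, Y=2, X=1, Z=1) weight 1/60
  (W=0, Y=2, X=2, Z=1) weight 1/60
  (W=0, Y=3, X=1, Z=1) weight 1/90
  (W=0, Y=3, X=2, Z=1) weight 1/90
  (W=1, Y=0, X=1, Z=3) weight 1/135
  (W=2, Y=0, X=1, Z=2) weight 1/54
  … 14 more
Group by Z:
  weight(Z=1) = 1/9
  weight(Z=2) = 4/27
  weight(Z=3) = 2/27
Total weight = 1/9 + 4/27 + 2/27 = 1/3
P(Z=1 | obs) = 1/9 / 1/3 = 1/3
P(Z=2 | obs) = 4/27 / 1/3 = 4/9
P(Z=3 | obs) = 2/27 / 1/3 = 2/9

P(Z=1) = 1/3, P(Z=2) = 4/9, P(Z=3) = 2/9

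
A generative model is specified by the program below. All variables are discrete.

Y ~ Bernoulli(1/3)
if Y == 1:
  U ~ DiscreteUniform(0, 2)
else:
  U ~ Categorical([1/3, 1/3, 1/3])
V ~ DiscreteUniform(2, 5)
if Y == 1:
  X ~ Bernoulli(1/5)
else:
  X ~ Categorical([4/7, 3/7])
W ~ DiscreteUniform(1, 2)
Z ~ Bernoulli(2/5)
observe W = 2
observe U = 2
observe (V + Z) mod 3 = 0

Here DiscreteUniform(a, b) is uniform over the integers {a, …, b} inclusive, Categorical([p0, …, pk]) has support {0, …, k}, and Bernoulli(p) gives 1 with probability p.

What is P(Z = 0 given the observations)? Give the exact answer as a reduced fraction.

P(Z = 0 | obs) = 3/7

Enumerate traces; 12 have nonzero weight after conditioning:
  (Y=0, U=2, V=2, X=0, W=2, Z=1) weight 2/315
  (Y=0, U=2, V=2, X=1, W=2, Z=1) weight 1/210
  (Y=0, U=2, V=3, X=0, W=2, Z=0) weight 1/105
  (Y=0, U=2, V=3, X=1, W=2, Z=0) weight 1/140
  (Y=0, U=2, V=5, X=0, W=2, Z=1) weight 2/315
  (Y=0, U=2, V=5, X=1, W=2, Z=1) weight 1/210
  (Y=1, U=2, V=2, X=0, W=2, Z=1) weight 1/225
  (Y=1, U=2, V=2, X=1, W=2, Z=1) weight 1/900
  … 4 more
Group by Z:
  weight(Z=0) = 1/40
  weight(Z=1) = 1/30
Total weight = 1/40 + 1/30 = 7/120
P(Z=0 | obs) = 1/40 / 7/120 = 3/7
P(Z=1 | obs) = 1/30 / 7/120 = 4/7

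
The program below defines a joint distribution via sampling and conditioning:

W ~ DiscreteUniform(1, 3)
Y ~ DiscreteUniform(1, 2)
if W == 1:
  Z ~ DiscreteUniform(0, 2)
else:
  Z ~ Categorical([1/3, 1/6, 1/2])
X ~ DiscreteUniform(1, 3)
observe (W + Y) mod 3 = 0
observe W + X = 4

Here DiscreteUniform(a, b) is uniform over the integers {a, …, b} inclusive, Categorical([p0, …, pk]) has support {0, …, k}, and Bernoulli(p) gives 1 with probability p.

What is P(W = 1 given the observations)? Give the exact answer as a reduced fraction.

Enumerate traces; 6 have nonzero weight after conditioning:
  (W=1, Y=2, Z=0, X=3) weight 1/54
  (W=1, Y=2, Z=1, X=3) weight 1/54
  (W=1, Y=2, Z=2, X=3) weight 1/54
  (W=2, Y=1, Z=0, X=2) weight 1/54
  (W=2, Y=1, Z=1, X=2) weight 1/108
  (W=2, Y=1, Z=2, X=2) weight 1/36
Group by W:
  weight(W=1) = 1/18
  weight(W=2) = 1/18
Total weight = 1/18 + 1/18 = 1/9
P(W=1 | obs) = 1/18 / 1/9 = 1/2
P(W=2 | obs) = 1/18 / 1/9 = 1/2

P(W = 1 | obs) = 1/2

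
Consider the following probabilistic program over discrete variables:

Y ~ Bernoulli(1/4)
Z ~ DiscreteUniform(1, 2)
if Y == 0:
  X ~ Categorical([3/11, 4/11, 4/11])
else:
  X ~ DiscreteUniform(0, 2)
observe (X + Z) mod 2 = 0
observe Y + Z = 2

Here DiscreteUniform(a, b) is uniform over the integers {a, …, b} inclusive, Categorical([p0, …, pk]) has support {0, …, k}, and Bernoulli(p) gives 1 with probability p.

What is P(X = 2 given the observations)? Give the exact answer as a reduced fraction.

P(X = 2 | obs) = 18/37

Enumerate traces; 3 have nonzero weight after conditioning:
  (Y=0, Z=2, X=0) weight 9/88
  (Y=0, Z=2, X=2) weight 3/22
  (Y=1, Z=1, X=1) weight 1/24
Group by X:
  weight(X=0) = 9/88
  weight(X=1) = 1/24
  weight(X=2) = 3/22
Total weight = 9/88 + 1/24 + 3/22 = 37/132
P(X=0 | obs) = 9/88 / 37/132 = 27/74
P(X=1 | obs) = 1/24 / 37/132 = 11/74
P(X=2 | obs) = 3/22 / 37/132 = 18/37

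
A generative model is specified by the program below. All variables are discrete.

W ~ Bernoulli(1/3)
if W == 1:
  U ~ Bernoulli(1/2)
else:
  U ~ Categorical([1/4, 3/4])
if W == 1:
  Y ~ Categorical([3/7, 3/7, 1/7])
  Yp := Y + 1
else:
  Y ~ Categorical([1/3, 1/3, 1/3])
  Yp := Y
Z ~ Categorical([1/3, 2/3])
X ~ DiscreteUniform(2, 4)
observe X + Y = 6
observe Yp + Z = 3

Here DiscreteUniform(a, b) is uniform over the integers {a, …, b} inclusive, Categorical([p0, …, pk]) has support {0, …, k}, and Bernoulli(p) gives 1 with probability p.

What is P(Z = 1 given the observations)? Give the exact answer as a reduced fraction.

Enumerate traces; 4 have nonzero weight after conditioning:
  (W=0, U=0, Y=2, Z=1, X=4) weight 1/81
  (W=0, U=1, Y=2, Z=1, X=4) weight 1/27
  (W=1, U=0, Y=2, Z=0, X=4) weight 1/378
  (W=1, U=1, Y=2, Z=0, X=4) weight 1/378
Group by Z:
  weight(Z=0) = 1/189
  weight(Z=1) = 4/81
Total weight = 1/189 + 4/81 = 31/567
P(Z=0 | obs) = 1/189 / 31/567 = 3/31
P(Z=1 | obs) = 4/81 / 31/567 = 28/31

P(Z = 1 | obs) = 28/31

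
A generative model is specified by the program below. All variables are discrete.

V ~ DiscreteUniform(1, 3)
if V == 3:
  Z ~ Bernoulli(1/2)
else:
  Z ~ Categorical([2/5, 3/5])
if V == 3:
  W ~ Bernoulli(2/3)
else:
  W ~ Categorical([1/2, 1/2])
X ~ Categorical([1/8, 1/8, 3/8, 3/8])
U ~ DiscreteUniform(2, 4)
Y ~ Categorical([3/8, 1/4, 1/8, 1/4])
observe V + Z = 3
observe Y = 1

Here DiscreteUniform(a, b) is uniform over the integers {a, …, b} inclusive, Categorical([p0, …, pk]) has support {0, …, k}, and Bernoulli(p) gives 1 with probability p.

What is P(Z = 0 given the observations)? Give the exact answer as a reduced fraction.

Enumerate traces; 48 have nonzero weight after conditioning:
  (V=2, Z=1, W=0, X=0, U=2, Y=1) weight 1/960
  (V=2, Z=1, W=0, X=0, U=3, Y=1) weight 1/960
  (V=2, Z=1, W=0, X=0, U=4, Y=1) weight 1/960
  (V=2, Z=1, W=0, X=1, U=2, Y=1) weight 1/960
  (V=2, Z=1, W=0, X=1, U=3, Y=1) weight 1/960
  (V=2, Z=1, W=0, X=1, U=4, Y=1) weight 1/960
  (V=2, Z=1, W=0, X=2, U=2, Y=1) weight 1/320
  (V=2, Z=1, W=0, X=2, U=3, Y=1) weight 1/320
  (V=3, Z=0, W=0, X=0, U=2, Y=1) weight 1/1728
  … 39 more
Group by Z:
  weight(Z=0) = 1/24
  weight(Z=1) = 1/20
Total weight = 1/24 + 1/20 = 11/120
P(Z=0 | obs) = 1/24 / 11/120 = 5/11
P(Z=1 | obs) = 1/20 / 11/120 = 6/11

P(Z = 0 | obs) = 5/11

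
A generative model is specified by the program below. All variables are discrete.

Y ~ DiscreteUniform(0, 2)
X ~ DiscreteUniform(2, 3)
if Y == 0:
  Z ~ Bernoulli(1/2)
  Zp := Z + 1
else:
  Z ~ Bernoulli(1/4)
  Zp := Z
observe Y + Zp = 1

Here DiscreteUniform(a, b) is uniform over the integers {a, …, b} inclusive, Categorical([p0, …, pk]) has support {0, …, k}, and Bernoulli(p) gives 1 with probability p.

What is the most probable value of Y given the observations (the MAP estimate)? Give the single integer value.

Enumerate traces; 4 have nonzero weight after conditioning:
  (Y=0, X=2, Z=0) weight 1/12
  (Y=0, X=3, Z=0) weight 1/12
  (Y=1, X=2, Z=0) weight 1/8
  (Y=1, X=3, Z=0) weight 1/8
Group by Y:
  weight(Y=0) = 1/6
  weight(Y=1) = 1/4
Total weight = 1/6 + 1/4 = 5/12
P(Y=0 | obs) = 1/6 / 5/12 = 2/5
P(Y=1 | obs) = 1/4 / 5/12 = 3/5
argmax = 1

argmax_v P(Y = v | obs) = 1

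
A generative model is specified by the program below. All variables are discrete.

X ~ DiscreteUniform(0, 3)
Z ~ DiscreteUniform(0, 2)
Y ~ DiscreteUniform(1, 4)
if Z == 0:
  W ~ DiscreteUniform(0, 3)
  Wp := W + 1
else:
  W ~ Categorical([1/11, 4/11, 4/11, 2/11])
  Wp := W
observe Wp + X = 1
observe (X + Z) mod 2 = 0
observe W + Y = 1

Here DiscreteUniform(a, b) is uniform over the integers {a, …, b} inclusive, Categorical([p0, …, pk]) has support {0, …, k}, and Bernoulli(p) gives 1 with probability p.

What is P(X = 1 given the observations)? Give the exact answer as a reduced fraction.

Enumerate traces; 2 have nonzero weight after conditioning:
  (X=0, Z=0, Y=1, W=0) weight 1/192
  (X=1, Z=1, Y=1, W=0) weight 1/528
Group by X:
  weight(X=0) = 1/192
  weight(X=1) = 1/528
Total weight = 1/192 + 1/528 = 5/704
P(X=0 | obs) = 1/192 / 5/704 = 11/15
P(X=1 | obs) = 1/528 / 5/704 = 4/15

P(X = 1 | obs) = 4/15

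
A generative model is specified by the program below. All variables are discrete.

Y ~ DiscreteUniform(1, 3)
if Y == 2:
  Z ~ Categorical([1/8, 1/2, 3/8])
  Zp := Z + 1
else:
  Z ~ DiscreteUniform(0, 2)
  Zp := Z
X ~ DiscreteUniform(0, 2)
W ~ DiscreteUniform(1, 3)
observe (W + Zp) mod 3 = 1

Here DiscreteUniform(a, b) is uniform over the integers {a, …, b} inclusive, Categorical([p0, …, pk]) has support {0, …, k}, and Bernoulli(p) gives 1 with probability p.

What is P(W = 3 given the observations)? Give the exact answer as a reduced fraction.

P(W = 3 | obs) = 19/72

Enumerate traces; 27 have nonzero weight after conditioning:
  (Y=1, Z=0, X=0, W=1) weight 1/81
  (Y=1, Z=0, X=1, W=1) weight 1/81
  (Y=1, Z=0, X=2, W=1) weight 1/81
  (Y=1, Z=1, X=0, W=3) weight 1/81
  (Y=1, Z=1, X=1, W=3) weight 1/81
  (Y=1, Z=1, X=2, W=3) weight 1/81
  (Y=1, Z=2, X=0, W=2) weight 1/81
  (Y=1, Z=2, X=1, W=2) weight 1/81
  … 19 more
Group by W:
  weight(W=1) = 25/216
  weight(W=2) = 7/54
  weight(W=3) = 19/216
Total weight = 25/216 + 7/54 + 19/216 = 1/3
P(W=1 | obs) = 25/216 / 1/3 = 25/72
P(W=2 | obs) = 7/54 / 1/3 = 7/18
P(W=3 | obs) = 19/216 / 1/3 = 19/72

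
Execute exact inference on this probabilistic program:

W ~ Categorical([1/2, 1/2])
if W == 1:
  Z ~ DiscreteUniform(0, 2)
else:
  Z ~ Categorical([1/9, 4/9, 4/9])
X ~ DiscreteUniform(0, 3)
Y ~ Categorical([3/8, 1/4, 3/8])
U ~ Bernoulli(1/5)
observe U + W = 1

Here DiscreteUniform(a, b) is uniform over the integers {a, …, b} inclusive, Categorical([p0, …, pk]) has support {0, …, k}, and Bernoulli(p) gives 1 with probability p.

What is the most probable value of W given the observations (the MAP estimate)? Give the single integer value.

argmax_v P(W = v | obs) = 1

Enumerate traces; 72 have nonzero weight after conditioning:
  (W=0, Z=0, X=0, Y=0, U=1) weight 1/960
  (W=0, Z=0, X=0, Y=1, U=1) weight 1/1440
  (W=0, Z=0, X=0, Y=2, U=1) weight 1/960
  (W=0, Z=0, X=1, Y=0, U=1) weight 1/960
  (W=0, Z=0, X=1, Y=1, U=1) weight 1/1440
  (W=0, Z=0, X=1, Y=2, U=1) weight 1/960
  (W=0, Z=0, X=2, Y=0, U=1) weight 1/960
  (W=0, Z=0, X=2, Y=1, U=1) weight 1/1440
  (W=1, Z=0, X=0, Y=0, U=0) weight 1/80
  … 63 more
Group by W:
  weight(W=0) = 1/10
  weight(W=1) = 2/5
Total weight = 1/10 + 2/5 = 1/2
P(W=0 | obs) = 1/10 / 1/2 = 1/5
P(W=1 | obs) = 2/5 / 1/2 = 4/5
argmax = 1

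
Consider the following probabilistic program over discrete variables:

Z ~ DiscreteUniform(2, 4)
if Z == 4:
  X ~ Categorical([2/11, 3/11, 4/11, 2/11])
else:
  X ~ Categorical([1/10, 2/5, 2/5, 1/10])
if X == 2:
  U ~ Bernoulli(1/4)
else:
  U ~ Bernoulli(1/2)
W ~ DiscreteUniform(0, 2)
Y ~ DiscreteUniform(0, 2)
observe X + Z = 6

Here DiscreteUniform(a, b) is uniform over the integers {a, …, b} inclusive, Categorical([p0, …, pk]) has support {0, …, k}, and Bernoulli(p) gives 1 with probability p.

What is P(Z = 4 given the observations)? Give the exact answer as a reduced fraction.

P(Z = 4 | obs) = 40/51

Enumerate traces; 36 have nonzero weight after conditioning:
  (Z=3, X=3, U=0, W=0, Y=0) weight 1/540
  (Z=3, X=3, U=0, W=0, Y=1) weight 1/540
  (Z=3, X=3, U=0, W=0, Y=2) weight 1/540
  (Z=3, X=3, U=0, W=1, Y=0) weight 1/540
  (Z=3, X=3, U=0, W=1, Y=1) weight 1/540
  (Z=3, X=3, U=0, W=1, Y=2) weight 1/540
  (Z=3, X=3, U=0, W=2, Y=0) weight 1/540
  (Z=3, X=3, U=0, W=2, Y=1) weight 1/540
  (Z=4, X=2, U=0, W=0, Y=0) weight 1/99
  … 27 more
Group by Z:
  weight(Z=3) = 1/30
  weight(Z=4) = 4/33
Total weight = 1/30 + 4/33 = 17/110
P(Z=3 | obs) = 1/30 / 17/110 = 11/51
P(Z=4 | obs) = 4/33 / 17/110 = 40/51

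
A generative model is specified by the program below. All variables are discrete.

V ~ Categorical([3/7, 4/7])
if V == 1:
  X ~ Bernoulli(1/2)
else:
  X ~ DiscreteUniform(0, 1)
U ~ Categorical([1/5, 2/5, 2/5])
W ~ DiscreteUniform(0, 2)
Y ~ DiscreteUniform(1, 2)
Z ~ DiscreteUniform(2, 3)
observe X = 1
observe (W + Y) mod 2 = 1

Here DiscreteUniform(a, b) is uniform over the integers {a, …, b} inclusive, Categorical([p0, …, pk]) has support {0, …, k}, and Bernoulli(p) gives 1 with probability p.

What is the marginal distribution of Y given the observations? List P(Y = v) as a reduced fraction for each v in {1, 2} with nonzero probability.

P(Y=1) = 2/3, P(Y=2) = 1/3

Enumerate traces; 36 have nonzero weight after conditioning:
  (V=0, X=1, U=0, W=0, Y=1, Z=2) weight 1/280
  (V=0, X=1, U=0, W=0, Y=1, Z=3) weight 1/280
  (V=0, X=1, U=0, W=1, Y=2, Z=2) weight 1/280
  (V=0, X=1, U=0, W=1, Y=2, Z=3) weight 1/280
  (V=0, X=1, U=0, W=2, Y=1, Z=2) weight 1/280
  (V=0, X=1, U=0, W=2, Y=1, Z=3) weight 1/280
  (V=0, X=1, U=1, W=0, Y=1, Z=2) weight 1/140
  (V=0, X=1, U=1, W=0, Y=1, Z=3) weight 1/140
  … 28 more
Group by Y:
  weight(Y=1) = 1/6
  weight(Y=2) = 1/12
Total weight = 1/6 + 1/12 = 1/4
P(Y=1 | obs) = 1/6 / 1/4 = 2/3
P(Y=2 | obs) = 1/12 / 1/4 = 1/3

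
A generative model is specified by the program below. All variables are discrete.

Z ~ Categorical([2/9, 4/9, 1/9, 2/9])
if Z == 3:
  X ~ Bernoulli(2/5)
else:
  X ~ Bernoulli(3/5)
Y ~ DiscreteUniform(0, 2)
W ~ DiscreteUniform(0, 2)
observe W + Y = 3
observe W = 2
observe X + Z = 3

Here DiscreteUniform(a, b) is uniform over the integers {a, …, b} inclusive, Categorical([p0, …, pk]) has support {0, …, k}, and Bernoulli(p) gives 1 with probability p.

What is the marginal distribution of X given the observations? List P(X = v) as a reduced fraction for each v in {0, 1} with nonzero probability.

Enumerate traces; 2 have nonzero weight after conditioning:
  (Z=2, X=1, Y=1, W=2) weight 1/135
  (Z=3, X=0, Y=1, W=2) weight 2/135
Group by X:
  weight(X=0) = 2/135
  weight(X=1) = 1/135
Total weight = 2/135 + 1/135 = 1/45
P(X=0 | obs) = 2/135 / 1/45 = 2/3
P(X=1 | obs) = 1/135 / 1/45 = 1/3

P(X=0) = 2/3, P(X=1) = 1/3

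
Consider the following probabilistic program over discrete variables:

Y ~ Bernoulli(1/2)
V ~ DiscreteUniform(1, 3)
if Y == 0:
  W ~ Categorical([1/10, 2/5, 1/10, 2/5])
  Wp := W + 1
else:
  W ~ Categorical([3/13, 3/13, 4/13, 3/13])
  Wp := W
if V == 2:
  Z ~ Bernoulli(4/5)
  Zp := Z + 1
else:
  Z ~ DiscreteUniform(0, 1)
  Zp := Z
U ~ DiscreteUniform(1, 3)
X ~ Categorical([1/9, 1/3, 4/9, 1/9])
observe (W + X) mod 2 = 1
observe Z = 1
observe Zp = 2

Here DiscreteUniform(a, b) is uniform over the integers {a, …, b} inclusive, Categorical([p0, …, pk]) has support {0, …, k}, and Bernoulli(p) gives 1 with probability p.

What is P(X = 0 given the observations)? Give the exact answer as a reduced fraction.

P(X = 0 | obs) = 41/301

Enumerate traces; 48 have nonzero weight after conditioning:
  (Y=0, V=2, W=0, Z=1, U=1, X=1) weight 1/675
  (Y=0, V=2, W=0, Z=1, U=1, X=3) weight 1/2025
  (Y=0, V=2, W=0, Z=1, U=2, X=1) weight 1/675
  (Y=0, V=2, W=0, Z=1, U=2, X=3) weight 1/2025
  (Y=0, V=2, W=0, Z=1, U=3, X=1) weight 1/675
  (Y=0, V=2, W=0, Z=1, U=3, X=3) weight 1/2025
  (Y=0, V=2, W=1, Z=1, U=1, X=0) weight 4/2025
  (Y=0, V=2, W=1, Z=1, U=1, X=2) weight 16/2025
  … 40 more
Group by X:
  weight(X=0) = 164/8775
  weight(X=1) = 32/975
  weight(X=2) = 656/8775
  weight(X=3) = 32/2925
Total weight = 164/8775 + 32/975 + 656/8775 + 32/2925 = 1204/8775
P(X=0 | obs) = 164/8775 / 1204/8775 = 41/301
P(X=1 | obs) = 32/975 / 1204/8775 = 72/301
P(X=2 | obs) = 656/8775 / 1204/8775 = 164/301
P(X=3 | obs) = 32/2925 / 1204/8775 = 24/301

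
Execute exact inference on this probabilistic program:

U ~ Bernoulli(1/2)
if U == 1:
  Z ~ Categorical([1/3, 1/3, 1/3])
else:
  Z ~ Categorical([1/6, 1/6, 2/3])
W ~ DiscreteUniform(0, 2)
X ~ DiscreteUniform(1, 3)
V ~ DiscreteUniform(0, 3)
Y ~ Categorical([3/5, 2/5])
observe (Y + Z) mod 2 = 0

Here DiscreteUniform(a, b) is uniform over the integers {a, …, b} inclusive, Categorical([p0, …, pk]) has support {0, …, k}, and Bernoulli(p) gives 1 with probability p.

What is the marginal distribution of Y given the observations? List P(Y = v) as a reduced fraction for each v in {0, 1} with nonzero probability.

P(Y=0) = 9/11, P(Y=1) = 2/11

Enumerate traces; 216 have nonzero weight after conditioning:
  (U=0, Z=0, W=0, X=1, V=0, Y=0) weight 1/720
  (U=0, Z=0, W=0, X=1, V=1, Y=0) weight 1/720
  (U=0, Z=0, W=0, X=1, V=2, Y=0) weight 1/720
  (U=0, Z=0, W=0, X=1, V=3, Y=0) weight 1/720
  (U=0, Z=0, W=0, X=2, V=0, Y=0) weight 1/720
  (U=0, Z=0, W=0, X=2, V=1, Y=0) weight 1/720
  (U=0, Z=0, W=0, X=2, V=2, Y=0) weight 1/720
  (U=0, Z=0, W=0, X=2, V=3, Y=0) weight 1/720
  (U=0, Z=1, W=0, X=1, V=0, Y=1) weight 1/1080
  … 207 more
Group by Y:
  weight(Y=0) = 9/20
  weight(Y=1) = 1/10
Total weight = 9/20 + 1/10 = 11/20
P(Y=0 | obs) = 9/20 / 11/20 = 9/11
P(Y=1 | obs) = 1/10 / 11/20 = 2/11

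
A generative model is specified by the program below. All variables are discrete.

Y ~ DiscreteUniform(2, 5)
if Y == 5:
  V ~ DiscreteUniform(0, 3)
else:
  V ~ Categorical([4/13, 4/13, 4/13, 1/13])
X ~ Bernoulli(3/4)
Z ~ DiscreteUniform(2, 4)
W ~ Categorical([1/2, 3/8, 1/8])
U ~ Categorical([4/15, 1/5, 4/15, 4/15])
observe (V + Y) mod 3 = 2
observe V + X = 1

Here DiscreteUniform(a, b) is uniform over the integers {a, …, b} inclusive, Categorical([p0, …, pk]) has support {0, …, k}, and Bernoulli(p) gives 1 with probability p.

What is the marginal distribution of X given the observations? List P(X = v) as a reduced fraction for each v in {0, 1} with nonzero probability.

Enumerate traces; 108 have nonzero weight after conditioning:
  (Y=2, V=0, X=1, Z=2, W=0, U=0) weight 1/390
  (Y=2, V=0, X=1, Z=2, W=0, U=1) weight 1/520
  (Y=2, V=0, X=1, Z=2, W=0, U=2) weight 1/390
  (Y=2, V=0, X=1, Z=2, W=0, U=3) weight 1/390
  (Y=2, V=0, X=1, Z=2, W=1, U=0) weight 1/520
  (Y=2, V=0, X=1, Z=2, W=1, U=1) weight 3/2080
  (Y=2, V=0, X=1, Z=2, W=1, U=2) weight 1/520
  (Y=2, V=0, X=1, Z=2, W=1, U=3) weight 1/520
  (Y=4, V=1, X=0, Z=2, W=0, U=0) weight 1/1170
  … 99 more
Group by X:
  weight(X=0) = 1/52
  weight(X=1) = 87/832
Total weight = 1/52 + 87/832 = 103/832
P(X=0 | obs) = 1/52 / 103/832 = 16/103
P(X=1 | obs) = 87/832 / 103/832 = 87/103

P(X=0) = 16/103, P(X=1) = 87/103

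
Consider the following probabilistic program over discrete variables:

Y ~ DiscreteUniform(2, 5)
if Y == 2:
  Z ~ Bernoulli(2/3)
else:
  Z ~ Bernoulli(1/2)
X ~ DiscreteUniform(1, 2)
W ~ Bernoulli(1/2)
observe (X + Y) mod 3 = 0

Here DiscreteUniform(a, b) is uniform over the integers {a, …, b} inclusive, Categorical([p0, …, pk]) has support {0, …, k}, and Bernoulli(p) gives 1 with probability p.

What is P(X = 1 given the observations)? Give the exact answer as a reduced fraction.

Enumerate traces; 12 have nonzero weight after conditioning:
  (Y=2, Z=0, X=1, W=0) weight 1/48
  (Y=2, Z=0, X=1, W=1) weight 1/48
  (Y=2, Z=1, X=1, W=0) weight 1/24
  (Y=2, Z=1, X=1, W=1) weight 1/24
  (Y=4, Z=0, X=2, W=0) weight 1/32
  (Y=4, Z=0, X=2, W=1) weight 1/32
  (Y=4, Z=1, X=2, W=0) weight 1/32
  (Y=4, Z=1, X=2, W=1) weight 1/32
  … 4 more
Group by X:
  weight(X=1) = 1/4
  weight(X=2) = 1/8
Total weight = 1/4 + 1/8 = 3/8
P(X=1 | obs) = 1/4 / 3/8 = 2/3
P(X=2 | obs) = 1/8 / 3/8 = 1/3

P(X = 1 | obs) = 2/3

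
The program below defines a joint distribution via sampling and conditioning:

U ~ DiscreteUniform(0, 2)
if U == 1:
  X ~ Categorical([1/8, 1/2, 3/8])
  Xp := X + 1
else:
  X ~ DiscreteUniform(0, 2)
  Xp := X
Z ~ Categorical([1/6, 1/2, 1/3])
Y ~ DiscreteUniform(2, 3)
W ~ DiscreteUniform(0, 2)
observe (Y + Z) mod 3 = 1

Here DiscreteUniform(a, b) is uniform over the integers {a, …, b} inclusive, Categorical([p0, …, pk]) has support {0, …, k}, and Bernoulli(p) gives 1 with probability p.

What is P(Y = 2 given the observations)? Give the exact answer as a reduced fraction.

P(Y = 2 | obs) = 2/5

Enumerate traces; 54 have nonzero weight after conditioning:
  (U=0, X=0, Z=1, Y=3, W=0) weight 1/108
  (U=0, X=0, Z=1, Y=3, W=1) weight 1/108
  (U=0, X=0, Z=1, Y=3, W=2) weight 1/108
  (U=0, X=0, Z=2, Y=2, W=0) weight 1/162
  (U=0, X=0, Z=2, Y=2, W=1) weight 1/162
  (U=0, X=0, Z=2, Y=2, W=2) weight 1/162
  (U=0, X=1, Z=1, Y=3, W=0) weight 1/108
  (U=0, X=1, Z=1, Y=3, W=1) weight 1/108
  … 46 more
Group by Y:
  weight(Y=2) = 1/6
  weight(Y=3) = 1/4
Total weight = 1/6 + 1/4 = 5/12
P(Y=2 | obs) = 1/6 / 5/12 = 2/5
P(Y=3 | obs) = 1/4 / 5/12 = 3/5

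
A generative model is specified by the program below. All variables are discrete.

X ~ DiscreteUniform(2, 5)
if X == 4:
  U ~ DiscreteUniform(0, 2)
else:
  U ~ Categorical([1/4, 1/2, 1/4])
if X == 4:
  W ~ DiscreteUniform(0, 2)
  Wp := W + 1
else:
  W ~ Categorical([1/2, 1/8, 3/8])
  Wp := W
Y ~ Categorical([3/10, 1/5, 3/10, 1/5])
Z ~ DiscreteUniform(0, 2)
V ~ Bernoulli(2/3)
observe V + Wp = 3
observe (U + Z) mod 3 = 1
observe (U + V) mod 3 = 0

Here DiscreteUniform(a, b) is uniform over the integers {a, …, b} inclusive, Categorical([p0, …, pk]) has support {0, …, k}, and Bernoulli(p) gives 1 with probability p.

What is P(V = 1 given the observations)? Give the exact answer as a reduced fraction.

Enumerate traces; 20 have nonzero weight after conditioning:
  (X=2, U=2, W=2, Y=0, Z=2, V=1) weight 1/640
  (X=2, U=2, W=2, Y=1, Z=2, V=1) weight 1/960
  (X=2, U=2, W=2, Y=2, Z=2, V=1) weight 1/640
  (X=2, U=2, W=2, Y=3, Z=2, V=1) weight 1/960
  (X=3, U=2, W=2, Y=0, Z=2, V=1) weight 1/640
  (X=3, U=2, W=2, Y=1, Z=2, V=1) weight 1/960
  (X=3, U=2, W=2, Y=2, Z=2, V=1) weight 1/640
  (X=3, U=2, W=2, Y=3, Z=2, V=1) weight 1/960
  (X=4, U=0, W=2, Y=0, Z=1, V=0) weight 1/1080
  … 11 more
Group by V:
  weight(V=0) = 1/324
  weight(V=1) = 113/5184
Total weight = 1/324 + 113/5184 = 43/1728
P(V=0 | obs) = 1/324 / 43/1728 = 16/129
P(V=1 | obs) = 113/5184 / 43/1728 = 113/129

P(V = 1 | obs) = 113/129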